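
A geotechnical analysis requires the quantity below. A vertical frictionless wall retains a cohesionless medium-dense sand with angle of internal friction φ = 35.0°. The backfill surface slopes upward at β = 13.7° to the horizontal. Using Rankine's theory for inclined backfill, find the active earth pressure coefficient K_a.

0.292

K_a = cos β · (cos β − √(cos²β − cos²φ)) / (cos β + √(cos²β − cos²φ)).
cos β = 0.9715, cos φ = 0.8192, √(cos²β − cos²φ) = 0.5224.
K_a = 0.9715 × (0.9715 − 0.5224)/(0.9715 + 0.5224) = 0.2921.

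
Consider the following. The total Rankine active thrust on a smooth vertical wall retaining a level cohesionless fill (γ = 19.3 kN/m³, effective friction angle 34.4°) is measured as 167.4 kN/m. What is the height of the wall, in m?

K_a = 0.2780. P_a = ½ K_a γ H² ⇒ H = √(2P_a/(K_a γ)).
H = √(2×167.4/(0.2780×19.3)) = 7.900 m.

7.90 m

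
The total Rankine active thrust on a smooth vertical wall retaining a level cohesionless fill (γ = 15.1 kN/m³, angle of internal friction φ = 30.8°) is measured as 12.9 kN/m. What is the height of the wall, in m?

K_a = 0.3227. P_a = ½ K_a γ H² ⇒ H = √(2P_a/(K_a γ)).
H = √(2×12.9/(0.3227×15.1)) = 2.301 m.

2.30 m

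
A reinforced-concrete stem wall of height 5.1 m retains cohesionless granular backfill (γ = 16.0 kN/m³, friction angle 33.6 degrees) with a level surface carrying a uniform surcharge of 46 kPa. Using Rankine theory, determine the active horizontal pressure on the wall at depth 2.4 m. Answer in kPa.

24.3 kPa

K_a = (1 − sin φ)/(1 + sin φ) = 0.2875.
σ_v = γz + q = 16.0 × 2.4 + 46 = 84.40 kPa.
σ_h = K_a σ_v = 0.2875 × 84.40 = 24.27 kPa.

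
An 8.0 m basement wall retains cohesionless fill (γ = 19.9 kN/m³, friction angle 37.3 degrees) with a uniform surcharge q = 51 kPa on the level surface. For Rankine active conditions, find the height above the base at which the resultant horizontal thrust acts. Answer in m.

3.19 m

K_a = 0.2453.
Triangular part P₁ = ½K_aγH² = 156.2 at H/3 = 2.667 m; rectangular part P₂ = K_a q H = 100.1 at H/2 = 4.000 m.
ȳ = (P₁·2.667 + P₂·4.000)/(P₁+P₂) = 3.187 m.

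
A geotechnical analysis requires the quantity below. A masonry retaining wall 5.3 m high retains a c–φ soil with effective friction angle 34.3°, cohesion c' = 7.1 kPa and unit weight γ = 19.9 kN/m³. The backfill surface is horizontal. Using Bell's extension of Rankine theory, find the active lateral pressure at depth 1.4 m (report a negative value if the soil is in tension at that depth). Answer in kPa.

K_a = (1 − sin φ)/(1 + sin φ) = 0.2792.
σ_a = K_a γ z − 2c√K_a = 0.2792×19.9×1.4 − 2×7.1×0.5284 = 0.2747 kPa.

0.275 kPa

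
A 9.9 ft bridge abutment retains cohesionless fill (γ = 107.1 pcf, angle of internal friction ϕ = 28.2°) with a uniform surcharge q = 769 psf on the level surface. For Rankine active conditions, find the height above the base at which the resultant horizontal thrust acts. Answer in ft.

4.28 ft

K_a = 0.3582.
Triangular part P₁ = ½K_aγH² = 1880 at H/3 = 3.300 ft; rectangular part P₂ = K_a q H = 2727 at H/2 = 4.950 ft.
ȳ = (P₁·3.300 + P₂·4.950)/(P₁+P₂) = 4.277 ft.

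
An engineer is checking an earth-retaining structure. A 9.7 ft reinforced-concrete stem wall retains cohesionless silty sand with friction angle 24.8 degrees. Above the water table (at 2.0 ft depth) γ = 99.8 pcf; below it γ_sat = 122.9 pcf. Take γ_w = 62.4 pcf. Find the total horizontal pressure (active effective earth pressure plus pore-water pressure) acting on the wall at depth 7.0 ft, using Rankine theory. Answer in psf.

517 psf

K_a = (1 − sin φ)/(1 + sin φ) = 0.4090.
γ' = 122.9 − 62.4 = 60.50 pcf.
Effective vertical stress at 7.0 ft: σ'_v = 99.8×2.0 + 60.50×5.00 = 502.1 psf.
σ'_h = K_a σ'_v = 0.4090 × 502.1 = 205.4 psf; u = γ_w × 5.00 = 312.0 psf.
Total σ_h = 205.4 + 312.0 = 517.4 psf.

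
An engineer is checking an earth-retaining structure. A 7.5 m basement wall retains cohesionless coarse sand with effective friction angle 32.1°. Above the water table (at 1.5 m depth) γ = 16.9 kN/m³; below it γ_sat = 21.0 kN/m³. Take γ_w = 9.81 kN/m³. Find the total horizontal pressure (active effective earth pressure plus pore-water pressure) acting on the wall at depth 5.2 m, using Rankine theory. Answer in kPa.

56.7 kPa

K_a = (1 − sin φ)/(1 + sin φ) = 0.3060.
γ' = 21.0 − 9.81 = 11.19 kN/m³.
Effective vertical stress at 5.2 m: σ'_v = 16.9×1.5 + 11.19×3.70 = 66.75 kPa.
σ'_h = K_a σ'_v = 0.3060 × 66.75 = 20.43 kPa; u = γ_w × 3.70 = 36.30 kPa.
Total σ_h = 20.43 + 36.30 = 56.72 kPa.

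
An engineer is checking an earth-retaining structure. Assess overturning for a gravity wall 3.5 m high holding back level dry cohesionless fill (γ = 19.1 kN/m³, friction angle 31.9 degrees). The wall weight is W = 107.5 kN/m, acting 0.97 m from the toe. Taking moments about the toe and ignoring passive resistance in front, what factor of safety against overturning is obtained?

K_a = tan²(45° − 31.9°/2) = 0.3085.
P_a = ½K_aγH² = 0.5×0.3085×19.1×3.5² = 36.09 kN/m, acting at H/3 = 1.167 m above the base.
Overturning moment M_o = P_a × H/3 = 36.09 × 1.167 = 42.11.
Resisting moment M_r = W × 0.97 = 107.5 × 0.97 = 104.3.
FS_overturning = M_r/M_o = 104.3/42.11 = 2.476.

2.48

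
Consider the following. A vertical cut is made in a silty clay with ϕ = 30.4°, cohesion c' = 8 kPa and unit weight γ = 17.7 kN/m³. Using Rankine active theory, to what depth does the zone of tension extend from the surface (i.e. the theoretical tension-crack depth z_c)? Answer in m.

1.58 m

K_a = tan²(45° − 30.4°/2) = 0.3280; √K_a = 0.5727.
The active pressure is zero where K_a γ z = 2c√K_a, so z_c = 2c/(γ√K_a) = 2×8/(17.7×0.5727) = 1.578 m.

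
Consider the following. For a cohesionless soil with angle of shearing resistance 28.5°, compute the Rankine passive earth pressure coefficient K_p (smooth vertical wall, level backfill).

K_p = (1 + sin φ)/(1 − sin φ) = tan²(45° + 28.5°/2) = 2.825.

2.83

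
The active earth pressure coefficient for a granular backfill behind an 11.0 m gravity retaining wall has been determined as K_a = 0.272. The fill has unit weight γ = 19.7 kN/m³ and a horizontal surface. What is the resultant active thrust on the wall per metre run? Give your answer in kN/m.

P = ½ K_a γ H² = 0.5 × 0.272 × 19.7 × 11.0² = 324.2 kN/m.

324 kN/m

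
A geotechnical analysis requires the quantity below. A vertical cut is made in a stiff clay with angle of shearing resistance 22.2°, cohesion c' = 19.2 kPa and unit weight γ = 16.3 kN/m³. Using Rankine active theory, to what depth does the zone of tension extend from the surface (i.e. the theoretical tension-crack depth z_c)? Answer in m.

K_a = tan²(45° − 22.2°/2) = 0.4515; √K_a = 0.6720.
The active pressure is zero where K_a γ z = 2c√K_a, so z_c = 2c/(γ√K_a) = 2×19.2/(16.3×0.6720) = 3.506 m.

3.51 m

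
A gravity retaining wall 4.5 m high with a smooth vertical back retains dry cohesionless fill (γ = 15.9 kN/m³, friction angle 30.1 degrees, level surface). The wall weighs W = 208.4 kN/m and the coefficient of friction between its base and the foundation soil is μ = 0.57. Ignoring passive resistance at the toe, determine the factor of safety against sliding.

2.22

K_a = tan²(45° − 30.1°/2) = 0.3320.
P_a = ½K_aγH² = 0.5×0.3320×15.9×4.5² = 53.45 kN/m, acting at H/3 = 1.500 m above the base.
FS_sliding = μW / P_a = 0.57×208.4 / 53.45 = 2.223.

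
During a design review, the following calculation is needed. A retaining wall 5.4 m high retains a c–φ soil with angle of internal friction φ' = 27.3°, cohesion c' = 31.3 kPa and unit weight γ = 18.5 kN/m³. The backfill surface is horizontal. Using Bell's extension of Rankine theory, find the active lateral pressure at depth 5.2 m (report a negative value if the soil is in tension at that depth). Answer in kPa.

-2.43 kPa

K_a = (1 − sin φ)/(1 + sin φ) = 0.3711.
σ_a = K_a γ z − 2c√K_a = 0.3711×18.5×5.2 − 2×31.3×0.6092 = -2.433 kPa.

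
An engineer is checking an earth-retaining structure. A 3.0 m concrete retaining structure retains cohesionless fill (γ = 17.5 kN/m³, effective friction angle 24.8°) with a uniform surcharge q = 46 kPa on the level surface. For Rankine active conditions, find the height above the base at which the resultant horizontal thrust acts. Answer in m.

K_a = 0.4090.
Triangular part P₁ = ½K_aγH² = 32.21 at H/3 = 1.000 m; rectangular part P₂ = K_a q H = 56.44 at H/2 = 1.500 m.
ȳ = (P₁·1.000 + P₂·1.500)/(P₁+P₂) = 1.318 m.

1.32 m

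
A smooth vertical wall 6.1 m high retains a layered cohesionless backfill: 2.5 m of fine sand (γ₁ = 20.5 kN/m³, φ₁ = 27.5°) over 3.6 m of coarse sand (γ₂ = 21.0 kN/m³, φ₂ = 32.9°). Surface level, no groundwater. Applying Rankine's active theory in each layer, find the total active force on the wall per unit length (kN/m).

118 kN/m

K_a1 = tan²(45°−27.5°/2) = 0.3682; K_a2 = tan²(45°−32.9°/2) = 0.2960.
Layer 1: σ at base = K_a1 γ₁ h₁ = 18.87 kPa; P₁ = ½×18.87×2.5 = 23.59.
Layer 2: σ_v at top = γ₁h₁ = 51.25; σ_h top = K_a2×51.25 = 15.17; σ_h base = K_a2×(51.25+21.0×3.6) = 37.55.
P₂ = ½(15.17+37.55)×3.6 = 94.90. Total P_a = 23.59+94.90 = 118.5 kN/m.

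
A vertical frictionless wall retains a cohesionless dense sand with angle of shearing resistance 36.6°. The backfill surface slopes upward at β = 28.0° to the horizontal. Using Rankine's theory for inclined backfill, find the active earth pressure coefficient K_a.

K_a = cos β · (cos β − √(cos²β − cos²φ)) / (cos β + √(cos²β − cos²φ)).
cos β = 0.8829, cos φ = 0.8028, √(cos²β − cos²φ) = 0.3675.
K_a = 0.8829 × (0.8829 − 0.3675)/(0.8829 + 0.3675) = 0.3639.

0.364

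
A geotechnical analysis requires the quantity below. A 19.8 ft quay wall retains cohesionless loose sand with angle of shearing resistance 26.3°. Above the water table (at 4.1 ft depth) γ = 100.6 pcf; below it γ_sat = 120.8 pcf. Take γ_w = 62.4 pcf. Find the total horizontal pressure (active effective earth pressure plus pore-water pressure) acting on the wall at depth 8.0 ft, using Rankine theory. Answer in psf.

490 psf

K_a = (1 − sin φ)/(1 + sin φ) = 0.3859.
γ' = 120.8 − 62.4 = 58.40 pcf.
Effective vertical stress at 8.0 ft: σ'_v = 100.6×4.1 + 58.40×3.90 = 640.2 psf.
σ'_h = K_a σ'_v = 0.3859 × 640.2 = 247.1 psf; u = γ_w × 3.90 = 243.4 psf.
Total σ_h = 247.1 + 243.4 = 490.4 psf.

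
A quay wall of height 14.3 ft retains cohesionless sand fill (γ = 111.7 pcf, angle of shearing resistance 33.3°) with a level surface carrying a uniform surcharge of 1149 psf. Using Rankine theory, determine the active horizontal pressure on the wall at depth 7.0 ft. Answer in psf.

562 psf

K_a = (1 − sin φ)/(1 + sin φ) = 0.2911.
σ_v = γz + q = 111.7 × 7.0 + 1149 = 1931 psf.
σ_h = K_a σ_v = 0.2911 × 1931 = 562.2 psf.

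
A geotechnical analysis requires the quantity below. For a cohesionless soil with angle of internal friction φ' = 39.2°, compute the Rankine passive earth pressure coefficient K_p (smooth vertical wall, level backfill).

K_p = (1 + sin φ)/(1 − sin φ) = tan²(45° + 39.2°/2) = 4.435.

4.44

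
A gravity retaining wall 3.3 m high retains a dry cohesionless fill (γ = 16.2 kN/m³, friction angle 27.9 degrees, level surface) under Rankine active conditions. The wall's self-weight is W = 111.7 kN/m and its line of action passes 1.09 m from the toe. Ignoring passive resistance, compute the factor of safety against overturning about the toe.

K_a = tan²(45° − 27.9°/2) = 0.3625.
P_a = ½K_aγH² = 0.5×0.3625×16.2×3.3² = 31.97 kN/m, acting at H/3 = 1.100 m above the base.
Overturning moment M_o = P_a × H/3 = 31.97 × 1.100 = 35.17.
Resisting moment M_r = W × 1.09 = 111.7 × 1.09 = 121.8.
FS_overturning = M_r/M_o = 121.8/35.17 = 3.462.

3.46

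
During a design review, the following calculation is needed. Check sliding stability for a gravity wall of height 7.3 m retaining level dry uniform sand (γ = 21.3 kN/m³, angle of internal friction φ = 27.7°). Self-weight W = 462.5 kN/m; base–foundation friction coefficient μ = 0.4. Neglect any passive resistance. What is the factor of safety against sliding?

0.892

K_a = tan²(45° − 27.7°/2) = 0.3653.
P_a = ½K_aγH² = 0.5×0.3653×21.3×7.3² = 207.3 kN/m, acting at H/3 = 2.433 m above the base.
FS_sliding = μW / P_a = 0.4×462.5 / 207.3 = 0.8922.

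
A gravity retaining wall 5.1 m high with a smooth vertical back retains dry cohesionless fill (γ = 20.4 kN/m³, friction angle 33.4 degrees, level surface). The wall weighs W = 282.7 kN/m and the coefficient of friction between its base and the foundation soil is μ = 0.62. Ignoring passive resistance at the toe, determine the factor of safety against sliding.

2.28

K_a = tan²(45° − 33.4°/2) = 0.2899.
P_a = ½K_aγH² = 0.5×0.2899×20.4×5.1² = 76.92 kN/m, acting at H/3 = 1.700 m above the base.
FS_sliding = μW / P_a = 0.62×282.7 / 76.92 = 2.279.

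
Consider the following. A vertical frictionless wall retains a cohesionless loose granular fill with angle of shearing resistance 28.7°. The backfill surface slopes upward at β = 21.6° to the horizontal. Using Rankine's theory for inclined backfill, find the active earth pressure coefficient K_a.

K_a = cos β · (cos β − √(cos²β − cos²φ)) / (cos β + √(cos²β − cos²φ)).
cos β = 0.9298, cos φ = 0.8771, √(cos²β − cos²φ) = 0.3084.
K_a = 0.9298 × (0.9298 − 0.3084)/(0.9298 + 0.3084) = 0.4666.

0.467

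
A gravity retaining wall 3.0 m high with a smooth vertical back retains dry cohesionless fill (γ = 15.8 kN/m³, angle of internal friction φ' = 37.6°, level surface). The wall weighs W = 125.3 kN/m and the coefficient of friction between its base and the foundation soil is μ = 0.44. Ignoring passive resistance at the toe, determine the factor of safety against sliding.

K_a = tan²(45° − 37.6°/2) = 0.2421.
P_a = ½K_aγH² = 0.5×0.2421×15.8×3.0² = 17.22 kN/m, acting at H/3 = 1.000 m above the base.
FS_sliding = μW / P_a = 0.44×125.3 / 17.22 = 3.203.

3.20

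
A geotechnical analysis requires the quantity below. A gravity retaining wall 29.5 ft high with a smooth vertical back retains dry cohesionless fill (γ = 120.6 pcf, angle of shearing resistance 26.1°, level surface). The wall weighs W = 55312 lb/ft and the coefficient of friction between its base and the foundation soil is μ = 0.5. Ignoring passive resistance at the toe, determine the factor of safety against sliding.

1.35

K_a = tan²(45° − 26.1°/2) = 0.3889.
P_a = ½K_aγH² = 0.5×0.3889×120.6×29.5² = 20410 lb/ft, acting at H/3 = 9.833 ft above the base.
FS_sliding = μW / P_a = 0.5×55312 / 20410 = 1.355.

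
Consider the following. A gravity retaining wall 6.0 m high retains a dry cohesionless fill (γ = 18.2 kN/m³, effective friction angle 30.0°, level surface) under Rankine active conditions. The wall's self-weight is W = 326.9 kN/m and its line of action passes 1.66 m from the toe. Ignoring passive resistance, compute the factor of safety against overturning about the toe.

2.48

K_a = tan²(45° − 30.0°/2) = 0.3333.
P_a = ½K_aγH² = 0.5×0.3333×18.2×6.0² = 109.2 kN/m, acting at H/3 = 2.000 m above the base.
Overturning moment M_o = P_a × H/3 = 109.2 × 2.000 = 218.4.
Resisting moment M_r = W × 1.66 = 326.9 × 1.66 = 542.7.
FS_overturning = M_r/M_o = 542.7/218.4 = 2.485.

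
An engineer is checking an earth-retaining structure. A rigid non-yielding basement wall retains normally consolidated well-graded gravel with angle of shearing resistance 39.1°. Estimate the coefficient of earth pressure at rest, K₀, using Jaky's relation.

K₀ = 1 − sin φ' = 1 − sin 39.1° = 0.3693.

0.369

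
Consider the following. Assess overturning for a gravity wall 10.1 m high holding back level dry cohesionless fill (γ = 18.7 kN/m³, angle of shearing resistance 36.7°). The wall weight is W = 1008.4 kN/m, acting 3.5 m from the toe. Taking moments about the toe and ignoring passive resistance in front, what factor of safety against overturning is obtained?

K_a = tan²(45° − 36.7°/2) = 0.2519.
P_a = ½K_aγH² = 0.5×0.2519×18.7×10.1² = 240.2 kN/m, acting at H/3 = 3.367 m above the base.
Overturning moment M_o = P_a × H/3 = 240.2 × 3.367 = 808.7.
Resisting moment M_r = W × 3.5 = 1008.4 × 3.5 = 3529.
FS_overturning = M_r/M_o = 3529/808.7 = 4.364.

4.36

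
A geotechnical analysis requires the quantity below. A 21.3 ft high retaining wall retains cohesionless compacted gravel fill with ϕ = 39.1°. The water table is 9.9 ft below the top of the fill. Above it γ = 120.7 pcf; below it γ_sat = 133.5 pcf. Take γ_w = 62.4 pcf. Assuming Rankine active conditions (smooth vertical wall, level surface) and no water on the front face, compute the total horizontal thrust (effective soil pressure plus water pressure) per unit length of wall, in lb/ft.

K_a = tan²(45° − φ/2) = 0.2265.
γ' = 133.5 − 62.4 = 71.10 pcf. Depth below WT = 11.4 ft.
σ'_h at WT = K_a γ d_w = 270.6 psf; at base = 270.6 + K_a γ' × 11.4 = 454.2 psf.
P₁ (0–9.9 ft) = ½×270.6×9.9 = 1340. P₂ (9.9–21.3 ft) = ½(270.6+454.2)×11.4 = 4132.
P_w = ½ γ_w h₂² = 0.5×62.4×11.4² = 4055. Total = 1340+4132+4055 = 9526 lb/ft.

9530 lb/ft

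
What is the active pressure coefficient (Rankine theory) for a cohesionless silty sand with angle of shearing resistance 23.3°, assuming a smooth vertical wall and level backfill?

K_a = (1 − sin φ)/(1 + sin φ) = (1 − sin 23.3°)/(1 + sin 23.3°) = 0.4331.

0.433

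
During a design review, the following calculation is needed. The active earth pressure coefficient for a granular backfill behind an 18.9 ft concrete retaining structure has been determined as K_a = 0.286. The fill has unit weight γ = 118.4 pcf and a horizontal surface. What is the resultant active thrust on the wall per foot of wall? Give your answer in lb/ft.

P = ½ K_a γ H² = 0.5 × 0.286 × 118.4 × 18.9² = 6048 lb/ft.

6050 lb/ft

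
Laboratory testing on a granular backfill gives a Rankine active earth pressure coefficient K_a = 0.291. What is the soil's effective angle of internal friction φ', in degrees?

K_a = tan²(45° − φ/2) ⇒ 45° − φ/2 = arctan(√0.291) = 28.34°.
φ = 2(45° − 28.34°) = 33.31°.

33.3°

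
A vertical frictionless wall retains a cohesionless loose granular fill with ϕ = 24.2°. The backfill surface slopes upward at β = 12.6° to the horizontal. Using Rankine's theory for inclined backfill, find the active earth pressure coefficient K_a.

K_a = cos β · (cos β − √(cos²β − cos²φ)) / (cos β + √(cos²β − cos²φ)).
cos β = 0.9759, cos φ = 0.9121, √(cos²β − cos²φ) = 0.3471.
K_a = 0.9759 × (0.9759 − 0.3471)/(0.9759 + 0.3471) = 0.4639.

0.464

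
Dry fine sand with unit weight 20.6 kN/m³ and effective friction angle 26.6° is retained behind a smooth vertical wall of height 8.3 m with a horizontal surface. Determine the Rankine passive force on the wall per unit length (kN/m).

1860 kN/m

K_p = tan²(45° + φ/2) = 2.622.
P_p = ½ K_p γ H² = 0.5 × 2.622 × 20.6 × 8.3² = 1860 kN/m.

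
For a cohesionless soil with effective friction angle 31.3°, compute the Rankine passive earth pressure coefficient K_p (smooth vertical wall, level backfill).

K_p = (1 + sin φ)/(1 − sin φ) = tan²(45° + 31.3°/2) = 3.162.

3.16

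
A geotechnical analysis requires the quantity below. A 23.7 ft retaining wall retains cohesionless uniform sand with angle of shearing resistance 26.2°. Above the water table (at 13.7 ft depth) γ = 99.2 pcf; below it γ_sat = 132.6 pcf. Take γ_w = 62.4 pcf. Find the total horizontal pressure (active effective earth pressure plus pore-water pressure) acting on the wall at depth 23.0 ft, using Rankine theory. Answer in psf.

1360 psf

K_a = (1 − sin φ)/(1 + sin φ) = 0.3874.
γ' = 132.6 − 62.4 = 70.20 pcf.
Effective vertical stress at 23.0 ft: σ'_v = 99.2×13.7 + 70.20×9.30 = 2012 psf.
σ'_h = K_a σ'_v = 0.3874 × 2012 = 779.5 psf; u = γ_w × 9.30 = 580.3 psf.
Total σ_h = 779.5 + 580.3 = 1360 psf.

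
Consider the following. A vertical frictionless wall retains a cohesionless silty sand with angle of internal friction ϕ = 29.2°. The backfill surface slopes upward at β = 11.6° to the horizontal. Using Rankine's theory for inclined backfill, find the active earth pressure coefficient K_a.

K_a = cos β · (cos β − √(cos²β − cos²φ)) / (cos β + √(cos²β − cos²φ)).
cos β = 0.9796, cos φ = 0.8729, √(cos²β − cos²φ) = 0.4445.
K_a = 0.9796 × (0.9796 − 0.4445)/(0.9796 + 0.4445) = 0.3681.

0.368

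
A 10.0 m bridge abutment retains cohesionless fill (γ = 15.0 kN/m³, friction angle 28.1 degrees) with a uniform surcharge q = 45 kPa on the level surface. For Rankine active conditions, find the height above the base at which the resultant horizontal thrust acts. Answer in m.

3.96 m

K_a = 0.3596.
Triangular part P₁ = ½K_aγH² = 269.7 at H/3 = 3.333 m; rectangular part P₂ = K_a q H = 161.8 at H/2 = 5.000 m.
ȳ = (P₁·3.333 + P₂·5.000)/(P₁+P₂) = 3.958 m.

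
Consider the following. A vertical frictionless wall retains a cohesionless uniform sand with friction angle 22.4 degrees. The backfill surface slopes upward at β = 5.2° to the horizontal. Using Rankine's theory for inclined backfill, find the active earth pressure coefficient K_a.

K_a = cos β · (cos β − √(cos²β − cos²φ)) / (cos β + √(cos²β − cos²φ)).
cos β = 0.9959, cos φ = 0.9245, √(cos²β − cos²φ) = 0.3701.
K_a = 0.9959 × (0.9959 − 0.3701)/(0.9959 + 0.3701) = 0.4562.

0.456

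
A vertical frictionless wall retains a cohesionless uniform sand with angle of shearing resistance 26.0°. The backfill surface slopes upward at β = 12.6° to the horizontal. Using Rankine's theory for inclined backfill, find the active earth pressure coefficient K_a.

K_a = cos β · (cos β − √(cos²β − cos²φ)) / (cos β + √(cos²β − cos²φ)).
cos β = 0.9759, cos φ = 0.8988, √(cos²β − cos²φ) = 0.3802.
K_a = 0.9759 × (0.9759 − 0.3802)/(0.9759 + 0.3802) = 0.4287.

0.429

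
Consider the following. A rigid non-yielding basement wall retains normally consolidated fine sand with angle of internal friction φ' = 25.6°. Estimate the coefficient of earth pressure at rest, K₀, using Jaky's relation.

K₀ = 1 − sin φ' = 1 − sin 25.6° = 0.5679.

0.568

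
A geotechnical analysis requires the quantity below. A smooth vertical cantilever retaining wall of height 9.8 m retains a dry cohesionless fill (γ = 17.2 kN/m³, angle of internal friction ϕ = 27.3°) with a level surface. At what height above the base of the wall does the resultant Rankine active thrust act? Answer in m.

K_a = 0.3711.
The pressure distribution is triangular, so the resultant acts at H/3 above the base = 9.8/3 = 3.267 m.

3.27 m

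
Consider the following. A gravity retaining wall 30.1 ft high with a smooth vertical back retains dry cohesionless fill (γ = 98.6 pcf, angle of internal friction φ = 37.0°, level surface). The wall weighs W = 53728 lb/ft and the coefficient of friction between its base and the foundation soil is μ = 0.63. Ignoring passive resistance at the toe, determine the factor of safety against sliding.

3.05

K_a = tan²(45° − 37.0°/2) = 0.2486.
P_a = ½K_aγH² = 0.5×0.2486×98.6×30.1² = 11100 lb/ft, acting at H/3 = 10.03 ft above the base.
FS_sliding = μW / P_a = 0.63×53728 / 11100 = 3.049.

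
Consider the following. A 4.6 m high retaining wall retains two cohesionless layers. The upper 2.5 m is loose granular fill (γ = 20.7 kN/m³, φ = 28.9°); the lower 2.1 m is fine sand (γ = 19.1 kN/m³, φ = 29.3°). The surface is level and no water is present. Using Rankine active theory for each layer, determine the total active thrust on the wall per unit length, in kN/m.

74.2 kN/m

K_a1 = tan²(45°−28.9°/2) = 0.3484; K_a2 = tan²(45°−29.3°/2) = 0.3428.
Layer 1: σ at base = K_a1 γ₁ h₁ = 18.03 kPa; P₁ = ½×18.03×2.5 = 22.53.
Layer 2: σ_v at top = γ₁h₁ = 51.75; σ_h top = K_a2×51.75 = 17.74; σ_h base = K_a2×(51.75+19.1×2.1) = 31.49.
P₂ = ½(17.74+31.49)×2.1 = 51.70. Total P_a = 22.53+51.70 = 74.23 kN/m.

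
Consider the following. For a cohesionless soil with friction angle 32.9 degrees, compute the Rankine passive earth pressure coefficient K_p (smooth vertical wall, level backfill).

3.38

K_p = (1 + sin φ)/(1 − sin φ) = tan²(45° + 32.9°/2) = 3.378.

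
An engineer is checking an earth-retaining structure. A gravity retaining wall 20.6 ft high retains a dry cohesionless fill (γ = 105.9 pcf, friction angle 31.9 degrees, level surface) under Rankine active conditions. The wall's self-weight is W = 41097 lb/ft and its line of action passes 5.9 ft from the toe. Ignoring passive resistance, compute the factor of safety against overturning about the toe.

5.09

K_a = tan²(45° − 31.9°/2) = 0.3085.
P_a = ½K_aγH² = 0.5×0.3085×105.9×20.6² = 6933 lb/ft, acting at H/3 = 6.867 ft above the base.
Overturning moment M_o = P_a × H/3 = 6933 × 6.867 = 47600.
Resisting moment M_r = W × 5.9 = 41097 × 5.9 = 242500.
FS_overturning = M_r/M_o = 242500/47600 = 5.094.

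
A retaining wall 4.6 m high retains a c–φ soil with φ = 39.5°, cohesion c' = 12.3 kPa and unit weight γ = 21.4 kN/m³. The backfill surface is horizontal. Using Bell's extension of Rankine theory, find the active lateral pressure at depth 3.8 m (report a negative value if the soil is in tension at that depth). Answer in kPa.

K_a = (1 − sin φ)/(1 + sin φ) = 0.2224.
σ_a = K_a γ z − 2c√K_a = 0.2224×21.4×3.8 − 2×12.3×0.4716 = 6.486 kPa.

6.49 kPa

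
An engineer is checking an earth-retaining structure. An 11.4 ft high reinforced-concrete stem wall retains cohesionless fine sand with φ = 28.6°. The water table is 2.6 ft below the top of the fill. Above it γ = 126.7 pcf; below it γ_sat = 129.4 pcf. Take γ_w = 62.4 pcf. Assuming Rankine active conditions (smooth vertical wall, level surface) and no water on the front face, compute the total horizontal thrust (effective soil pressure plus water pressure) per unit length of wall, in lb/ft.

K_a = tan²(45° − φ/2) = 0.3525.
γ' = 129.4 − 62.4 = 67.00 pcf. Depth below WT = 8.8 ft.
σ'_h at WT = K_a γ d_w = 116.1 psf; at base = 116.1 + K_a γ' × 8.8 = 324.0 psf.
P₁ (0–2.6 ft) = ½×116.1×2.6 = 151.0. P₂ (2.6–11.4 ft) = ½(116.1+324.0)×8.8 = 1937.
P_w = ½ γ_w h₂² = 0.5×62.4×8.8² = 2416. Total = 151.0+1937+2416 = 4504 lb/ft.

4500 lb/ft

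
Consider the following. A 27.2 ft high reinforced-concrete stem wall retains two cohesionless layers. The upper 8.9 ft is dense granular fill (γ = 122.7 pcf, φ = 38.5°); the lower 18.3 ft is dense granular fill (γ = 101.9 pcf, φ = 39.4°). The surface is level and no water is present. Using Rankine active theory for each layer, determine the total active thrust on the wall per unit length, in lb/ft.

9410 lb/ft

K_a1 = tan²(45°−38.5°/2) = 0.2327; K_a2 = tan²(45°−39.4°/2) = 0.2234.
Layer 1: σ at base = K_a1 γ₁ h₁ = 254.1 psf; P₁ = ½×254.1×8.9 = 1131.
Layer 2: σ_v at top = γ₁h₁ = 1092; σ_h top = K_a2×1092 = 244.0; σ_h base = K_a2×(1092+101.9×18.3) = 660.7.
P₂ = ½(244.0+660.7)×18.3 = 8278. Total P_a = 1131+8278 = 9408 lb/ft.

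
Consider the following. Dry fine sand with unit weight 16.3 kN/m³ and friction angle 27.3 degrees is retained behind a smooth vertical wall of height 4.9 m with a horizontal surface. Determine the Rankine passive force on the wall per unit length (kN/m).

527 kN/m

K_p = tan²(45° + φ/2) = 2.694.
P_p = ½ K_p γ H² = 0.5 × 2.694 × 16.3 × 4.9² = 527.3 kN/m.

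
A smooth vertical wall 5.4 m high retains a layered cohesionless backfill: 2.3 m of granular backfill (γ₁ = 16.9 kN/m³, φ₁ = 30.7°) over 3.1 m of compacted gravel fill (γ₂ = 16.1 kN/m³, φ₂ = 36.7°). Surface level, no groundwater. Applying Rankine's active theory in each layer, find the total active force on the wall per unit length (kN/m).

K_a1 = tan²(45°−30.7°/2) = 0.3240; K_a2 = tan²(45°−36.7°/2) = 0.2519.
Layer 1: σ at base = K_a1 γ₁ h₁ = 12.59 kPa; P₁ = ½×12.59×2.3 = 14.48.
Layer 2: σ_v at top = γ₁h₁ = 38.87; σ_h top = K_a2×38.87 = 9.790; σ_h base = K_a2×(38.87+16.1×3.1) = 22.36.
P₂ = ½(9.790+22.36)×3.1 = 49.83. Total P_a = 14.48+49.83 = 64.32 kN/m.

64.3 kN/m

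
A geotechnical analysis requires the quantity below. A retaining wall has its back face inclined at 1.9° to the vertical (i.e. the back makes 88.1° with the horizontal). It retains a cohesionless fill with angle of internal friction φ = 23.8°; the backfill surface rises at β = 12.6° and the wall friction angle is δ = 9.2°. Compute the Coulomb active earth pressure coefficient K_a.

K_a = sin²(α+φ) / [sin²α · sin(α−δ) · (1 + √{sin(φ+δ)sin(φ−β) / (sin(α−δ)sin(α+β))})²].
With α = 88.1°, φ = 23.8°, δ = 9.2°, β = 12.6°: K_a = 0.4956.

0.496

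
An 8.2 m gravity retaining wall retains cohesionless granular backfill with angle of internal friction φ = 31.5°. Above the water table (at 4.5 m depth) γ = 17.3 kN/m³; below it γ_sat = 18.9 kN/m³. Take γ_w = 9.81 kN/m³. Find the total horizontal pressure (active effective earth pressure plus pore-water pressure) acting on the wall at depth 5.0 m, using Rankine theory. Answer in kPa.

30.7 kPa

K_a = (1 − sin φ)/(1 + sin φ) = 0.3136.
γ' = 18.9 − 9.81 = 9.090 kN/m³.
Effective vertical stress at 5.0 m: σ'_v = 17.3×4.5 + 9.090×0.500 = 82.40 kPa.
σ'_h = K_a σ'_v = 0.3136 × 82.40 = 25.84 kPa; u = γ_w × 0.500 = 4.905 kPa.
Total σ_h = 25.84 + 4.905 = 30.75 kPa.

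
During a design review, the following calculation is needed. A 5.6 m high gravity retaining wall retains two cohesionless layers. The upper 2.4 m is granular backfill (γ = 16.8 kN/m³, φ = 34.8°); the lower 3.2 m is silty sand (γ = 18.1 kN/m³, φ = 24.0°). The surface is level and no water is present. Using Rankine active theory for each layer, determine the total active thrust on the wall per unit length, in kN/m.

K_a1 = tan²(45°−34.8°/2) = 0.2733; K_a2 = tan²(45°−24.0°/2) = 0.4217.
Layer 1: σ at base = K_a1 γ₁ h₁ = 11.02 kPa; P₁ = ½×11.02×2.4 = 13.22.
Layer 2: σ_v at top = γ₁h₁ = 40.32; σ_h top = K_a2×40.32 = 17.00; σ_h base = K_a2×(40.32+18.1×3.2) = 41.43.
P₂ = ½(17.00+41.43)×3.2 = 93.50. Total P_a = 13.22+93.50 = 106.7 kN/m.

107 kN/m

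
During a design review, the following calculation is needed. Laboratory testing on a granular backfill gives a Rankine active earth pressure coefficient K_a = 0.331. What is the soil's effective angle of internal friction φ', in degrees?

30.2°

K_a = tan²(45° − φ/2) ⇒ 45° − φ/2 = arctan(√0.331) = 29.91°.
φ = 2(45° − 29.91°) = 30.17°.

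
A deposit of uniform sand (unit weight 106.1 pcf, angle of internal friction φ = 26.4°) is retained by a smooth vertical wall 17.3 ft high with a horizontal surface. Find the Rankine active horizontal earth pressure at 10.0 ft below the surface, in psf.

K_a = (1 − sin φ)/(1 + sin φ) = 0.3844.
σ_h = K_a γ z = 0.3844 × 106.1 × 10.0 = 407.9 psf.

408 psf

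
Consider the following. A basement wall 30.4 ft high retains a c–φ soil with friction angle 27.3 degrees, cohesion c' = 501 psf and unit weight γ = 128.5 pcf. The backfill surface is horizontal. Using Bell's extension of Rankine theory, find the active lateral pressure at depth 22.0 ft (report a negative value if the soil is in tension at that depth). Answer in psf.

K_a = (1 − sin φ)/(1 + sin φ) = 0.3711.
σ_a = K_a γ z − 2c√K_a = 0.3711×128.5×22.0 − 2×501×0.6092 = 438.8 psf.

439 psf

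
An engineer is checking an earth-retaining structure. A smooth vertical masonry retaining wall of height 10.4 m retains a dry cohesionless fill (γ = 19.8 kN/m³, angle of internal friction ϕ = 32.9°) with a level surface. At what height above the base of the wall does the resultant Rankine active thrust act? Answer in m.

3.47 m

K_a = 0.2960.
The pressure distribution is triangular, so the resultant acts at H/3 above the base = 10.4/3 = 3.467 m.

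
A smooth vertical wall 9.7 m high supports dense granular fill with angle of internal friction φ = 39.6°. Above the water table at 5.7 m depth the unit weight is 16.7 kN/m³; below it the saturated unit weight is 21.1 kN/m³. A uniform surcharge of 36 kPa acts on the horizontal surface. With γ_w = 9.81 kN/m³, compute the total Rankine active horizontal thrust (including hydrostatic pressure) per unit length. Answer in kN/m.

320 kN/m

K_a = tan²(45° − φ/2) = 0.2214.
γ' = 21.1 − 9.81 = 11.29 kN/m³. h₂ = H − d_w = 4.0 m.
σ'_h: at surface K_a·q = 7.972; at WT K_a(q+γd_w) = 29.05; at base K_a(q+γd_w+γ'h₂) = 39.05 kPa.
P₁ = ½(7.972+29.05)×5.7 = 105.5; P₂ = ½(29.05+39.05)×4.0 = 136.2; P_w = ½γ_w h₂² = 78.48.
Total = 105.5+136.2+78.48 = 320.2 kN/m.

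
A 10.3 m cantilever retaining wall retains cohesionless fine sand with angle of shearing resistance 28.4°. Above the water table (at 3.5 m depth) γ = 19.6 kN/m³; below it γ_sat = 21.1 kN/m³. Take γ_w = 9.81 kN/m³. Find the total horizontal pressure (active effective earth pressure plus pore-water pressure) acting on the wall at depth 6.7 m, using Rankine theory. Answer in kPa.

K_a = (1 − sin φ)/(1 + sin φ) = 0.3554.
γ' = 21.1 − 9.81 = 11.29 kN/m³.
Effective vertical stress at 6.7 m: σ'_v = 19.6×3.5 + 11.29×3.20 = 104.7 kPa.
σ'_h = K_a σ'_v = 0.3554 × 104.7 = 37.22 kPa; u = γ_w × 3.20 = 31.39 kPa.
Total σ_h = 37.22 + 31.39 = 68.61 kPa.

68.6 kPa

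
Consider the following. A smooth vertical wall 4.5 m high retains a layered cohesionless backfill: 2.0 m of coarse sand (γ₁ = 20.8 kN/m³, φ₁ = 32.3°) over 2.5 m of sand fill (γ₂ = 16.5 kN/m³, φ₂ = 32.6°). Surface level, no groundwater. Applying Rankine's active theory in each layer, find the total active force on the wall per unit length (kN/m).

59.3 kN/m

K_a1 = tan²(45°−32.3°/2) = 0.3035; K_a2 = tan²(45°−32.6°/2) = 0.2997.
Layer 1: σ at base = K_a1 γ₁ h₁ = 12.62 kPa; P₁ = ½×12.62×2.0 = 12.62.
Layer 2: σ_v at top = γ₁h₁ = 41.60; σ_h top = K_a2×41.60 = 12.47; σ_h base = K_a2×(41.60+16.5×2.5) = 24.83.
P₂ = ½(12.47+24.83)×2.5 = 46.63. Total P_a = 12.62+46.63 = 59.25 kN/m.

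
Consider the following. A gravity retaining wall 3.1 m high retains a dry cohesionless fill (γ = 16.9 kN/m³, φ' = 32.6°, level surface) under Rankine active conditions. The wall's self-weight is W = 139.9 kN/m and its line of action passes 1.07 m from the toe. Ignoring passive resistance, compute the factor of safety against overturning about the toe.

K_a = tan²(45° − 32.6°/2) = 0.2997.
P_a = ½K_aγH² = 0.5×0.2997×16.9×3.1² = 24.34 kN/m, acting at H/3 = 1.033 m above the base.
Overturning moment M_o = P_a × H/3 = 24.34 × 1.033 = 25.15.
Resisting moment M_r = W × 1.07 = 139.9 × 1.07 = 149.7.
FS_overturning = M_r/M_o = 149.7/25.15 = 5.952.

5.95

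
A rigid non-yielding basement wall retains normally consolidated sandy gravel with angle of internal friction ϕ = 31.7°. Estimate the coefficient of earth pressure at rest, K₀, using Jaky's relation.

K₀ = 1 − sin φ' = 1 − sin 31.7° = 0.4745.

0.475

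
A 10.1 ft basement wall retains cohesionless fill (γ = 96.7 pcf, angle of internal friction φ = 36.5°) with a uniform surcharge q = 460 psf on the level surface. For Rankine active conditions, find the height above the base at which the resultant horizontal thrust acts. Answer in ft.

K_a = 0.2541.
Triangular part P₁ = ½K_aγH² = 1253 at H/3 = 3.367 ft; rectangular part P₂ = K_a q H = 1180 at H/2 = 5.050 ft.
ȳ = (P₁·3.367 + P₂·5.050)/(P₁+P₂) = 4.183 ft.

4.18 ft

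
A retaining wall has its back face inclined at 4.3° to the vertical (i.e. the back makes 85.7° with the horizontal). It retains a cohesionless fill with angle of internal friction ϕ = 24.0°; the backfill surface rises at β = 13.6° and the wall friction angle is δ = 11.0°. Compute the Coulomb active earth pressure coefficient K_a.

0.523

K_a = sin²(α+φ) / [sin²α · sin(α−δ) · (1 + √{sin(φ+δ)sin(φ−β) / (sin(α−δ)sin(α+β))})²].
With α = 85.7°, φ = 24.0°, δ = 11.0°, β = 13.6°: K_a = 0.5226.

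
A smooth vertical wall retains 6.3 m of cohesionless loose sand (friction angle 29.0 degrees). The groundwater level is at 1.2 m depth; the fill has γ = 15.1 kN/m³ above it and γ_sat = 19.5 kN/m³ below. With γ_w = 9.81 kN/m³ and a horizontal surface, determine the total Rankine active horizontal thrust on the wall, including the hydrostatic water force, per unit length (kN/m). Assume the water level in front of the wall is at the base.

K_a = tan²(45° − φ/2) = 0.3470.
γ' = 19.5 − 9.81 = 9.690 kN/m³. Depth below WT = 5.1 m.
σ'_h at WT = K_a γ d_w = 6.287 kPa; at base = 6.287 + K_a γ' × 5.1 = 23.43 kPa.
P₁ (0–1.2 m) = ½×6.287×1.2 = 3.772. P₂ (1.2–6.3 m) = ½(6.287+23.43)×5.1 = 75.79.
P_w = ½ γ_w h₂² = 0.5×9.81×5.1² = 127.6. Total = 3.772+75.79+127.6 = 207.1 kN/m.

207 kN/m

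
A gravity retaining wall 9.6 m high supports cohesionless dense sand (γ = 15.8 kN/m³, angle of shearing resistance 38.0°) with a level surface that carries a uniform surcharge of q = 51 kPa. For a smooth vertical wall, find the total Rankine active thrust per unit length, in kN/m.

290 kN/m

K_a = tan²(45° − φ/2) = 0.2379.
Soil triangle: ½ K_a γ H² = 0.5×0.2379×15.8×9.6² = 173.2 kN/m.
Surcharge rectangle: K_a q H = 0.2379×51×9.6 = 116.5 kN/m.
Total = 173.2 + 116.5 = 289.7 kN/m.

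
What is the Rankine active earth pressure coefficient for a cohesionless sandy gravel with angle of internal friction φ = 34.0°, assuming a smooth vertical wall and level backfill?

K_a = (1 − sin φ)/(1 + sin φ) = (1 − sin 34.0°)/(1 + sin 34.0°) = 0.2827.

0.283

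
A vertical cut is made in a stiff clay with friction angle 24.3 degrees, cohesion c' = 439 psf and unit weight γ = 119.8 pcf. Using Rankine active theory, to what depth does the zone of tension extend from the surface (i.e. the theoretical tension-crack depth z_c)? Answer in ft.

11.4 ft

K_a = tan²(45° − 24.3°/2) = 0.4169; √K_a = 0.6457.
The active pressure is zero where K_a γ z = 2c√K_a, so z_c = 2c/(γ√K_a) = 2×439/(119.8×0.6457) = 11.35 ft.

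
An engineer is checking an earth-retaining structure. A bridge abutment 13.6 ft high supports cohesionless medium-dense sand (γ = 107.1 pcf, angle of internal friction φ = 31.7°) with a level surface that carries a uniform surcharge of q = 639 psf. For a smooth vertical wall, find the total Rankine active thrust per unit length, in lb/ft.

5780 lb/ft

K_a = tan²(45° − φ/2) = 0.3111.
Soil triangle: ½ K_a γ H² = 0.5×0.3111×107.1×13.6² = 3081 lb/ft.
Surcharge rectangle: K_a q H = 0.3111×639×13.6 = 2703 lb/ft.
Total = 3081 + 2703 = 5784 lb/ft.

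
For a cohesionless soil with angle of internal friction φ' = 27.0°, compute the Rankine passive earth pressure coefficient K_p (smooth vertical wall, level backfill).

K_p = (1 + sin φ)/(1 − sin φ) = tan²(45° + 27.0°/2) = 2.663.

2.66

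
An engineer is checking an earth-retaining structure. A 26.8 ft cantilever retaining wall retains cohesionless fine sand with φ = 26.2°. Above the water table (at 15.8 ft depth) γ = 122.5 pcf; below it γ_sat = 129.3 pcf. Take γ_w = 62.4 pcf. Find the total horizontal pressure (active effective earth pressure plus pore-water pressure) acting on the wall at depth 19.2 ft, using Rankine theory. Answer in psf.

K_a = (1 − sin φ)/(1 + sin φ) = 0.3874.
γ' = 129.3 − 62.4 = 66.90 pcf.
Effective vertical stress at 19.2 ft: σ'_v = 122.5×15.8 + 66.90×3.40 = 2163 psf.
σ'_h = K_a σ'_v = 0.3874 × 2163 = 838.0 psf; u = γ_w × 3.40 = 212.2 psf.
Total σ_h = 838.0 + 212.2 = 1050 psf.

1050 psf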